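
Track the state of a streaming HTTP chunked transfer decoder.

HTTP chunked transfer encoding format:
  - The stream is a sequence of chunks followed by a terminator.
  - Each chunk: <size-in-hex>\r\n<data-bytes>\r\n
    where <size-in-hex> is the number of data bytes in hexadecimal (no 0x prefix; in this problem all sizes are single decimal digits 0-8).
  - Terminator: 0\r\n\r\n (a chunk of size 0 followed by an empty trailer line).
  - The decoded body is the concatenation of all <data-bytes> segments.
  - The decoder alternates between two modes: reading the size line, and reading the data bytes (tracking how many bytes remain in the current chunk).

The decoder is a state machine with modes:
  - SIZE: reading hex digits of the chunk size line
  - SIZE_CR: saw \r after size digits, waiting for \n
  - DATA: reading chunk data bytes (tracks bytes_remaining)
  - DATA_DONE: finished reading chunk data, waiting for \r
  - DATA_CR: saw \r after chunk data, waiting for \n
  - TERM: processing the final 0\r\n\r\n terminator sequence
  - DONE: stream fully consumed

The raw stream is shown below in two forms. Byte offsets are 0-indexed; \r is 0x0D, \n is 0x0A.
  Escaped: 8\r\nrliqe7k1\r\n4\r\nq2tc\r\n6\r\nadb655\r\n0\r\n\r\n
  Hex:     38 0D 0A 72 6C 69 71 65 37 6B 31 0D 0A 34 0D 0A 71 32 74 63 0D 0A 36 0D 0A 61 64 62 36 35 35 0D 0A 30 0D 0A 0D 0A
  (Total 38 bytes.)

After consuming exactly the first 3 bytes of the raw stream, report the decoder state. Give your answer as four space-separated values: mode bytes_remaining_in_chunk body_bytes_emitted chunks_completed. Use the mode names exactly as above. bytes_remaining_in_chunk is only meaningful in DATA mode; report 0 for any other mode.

Byte 0 = '8': mode=SIZE remaining=0 emitted=0 chunks_done=0
Byte 1 = 0x0D: mode=SIZE_CR remaining=0 emitted=0 chunks_done=0
Byte 2 = 0x0A: mode=DATA remaining=8 emitted=0 chunks_done=0

Answer: DATA 8 0 0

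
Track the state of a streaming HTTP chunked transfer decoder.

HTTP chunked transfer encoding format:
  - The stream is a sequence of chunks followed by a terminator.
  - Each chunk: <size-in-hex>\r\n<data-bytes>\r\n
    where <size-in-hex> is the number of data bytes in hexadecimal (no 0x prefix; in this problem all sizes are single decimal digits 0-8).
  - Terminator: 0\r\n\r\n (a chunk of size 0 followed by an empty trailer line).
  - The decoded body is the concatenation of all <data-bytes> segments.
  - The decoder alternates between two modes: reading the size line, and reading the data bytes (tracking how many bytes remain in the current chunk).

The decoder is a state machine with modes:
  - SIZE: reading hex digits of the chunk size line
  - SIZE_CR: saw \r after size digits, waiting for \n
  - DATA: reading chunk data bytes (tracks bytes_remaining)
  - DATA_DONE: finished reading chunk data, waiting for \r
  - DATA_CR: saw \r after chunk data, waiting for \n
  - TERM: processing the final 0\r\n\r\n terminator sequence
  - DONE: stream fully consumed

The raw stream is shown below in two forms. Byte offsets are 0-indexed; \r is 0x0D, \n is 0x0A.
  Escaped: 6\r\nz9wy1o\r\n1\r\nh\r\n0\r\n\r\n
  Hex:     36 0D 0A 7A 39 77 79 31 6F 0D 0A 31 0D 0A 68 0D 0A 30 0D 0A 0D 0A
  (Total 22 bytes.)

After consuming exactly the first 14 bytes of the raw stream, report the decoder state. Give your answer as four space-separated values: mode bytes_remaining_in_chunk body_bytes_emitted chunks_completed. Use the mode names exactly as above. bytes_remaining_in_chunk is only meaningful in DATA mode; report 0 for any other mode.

Byte 0 = '6': mode=SIZE remaining=0 emitted=0 chunks_done=0
Byte 1 = 0x0D: mode=SIZE_CR remaining=0 emitted=0 chunks_done=0
Byte 2 = 0x0A: mode=DATA remaining=6 emitted=0 chunks_done=0
Byte 3 = 'z': mode=DATA remaining=5 emitted=1 chunks_done=0
Byte 4 = '9': mode=DATA remaining=4 emitted=2 chunks_done=0
Byte 5 = 'w': mode=DATA remaining=3 emitted=3 chunks_done=0
Byte 6 = 'y': mode=DATA remaining=2 emitted=4 chunks_done=0
Byte 7 = '1': mode=DATA remaining=1 emitted=5 chunks_done=0
Byte 8 = 'o': mode=DATA_DONE remaining=0 emitted=6 chunks_done=0
Byte 9 = 0x0D: mode=DATA_CR remaining=0 emitted=6 chunks_done=0
Byte 10 = 0x0A: mode=SIZE remaining=0 emitted=6 chunks_done=1
Byte 11 = '1': mode=SIZE remaining=0 emitted=6 chunks_done=1
Byte 12 = 0x0D: mode=SIZE_CR remaining=0 emitted=6 chunks_done=1
Byte 13 = 0x0A: mode=DATA remaining=1 emitted=6 chunks_done=1

Answer: DATA 1 6 1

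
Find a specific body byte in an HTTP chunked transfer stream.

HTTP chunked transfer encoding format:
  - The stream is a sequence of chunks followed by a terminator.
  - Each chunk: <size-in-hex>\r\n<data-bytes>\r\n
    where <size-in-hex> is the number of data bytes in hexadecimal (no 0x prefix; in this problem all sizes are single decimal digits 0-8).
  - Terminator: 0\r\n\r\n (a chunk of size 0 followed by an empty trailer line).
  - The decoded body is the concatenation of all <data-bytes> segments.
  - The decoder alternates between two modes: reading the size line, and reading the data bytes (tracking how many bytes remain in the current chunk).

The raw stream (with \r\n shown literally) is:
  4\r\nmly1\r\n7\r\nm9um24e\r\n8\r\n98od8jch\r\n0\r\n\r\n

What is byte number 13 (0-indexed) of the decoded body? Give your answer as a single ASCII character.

Chunk 1: stream[0..1]='4' size=0x4=4, data at stream[3..7]='mly1' -> body[0..4], body so far='mly1'
Chunk 2: stream[9..10]='7' size=0x7=7, data at stream[12..19]='m9um24e' -> body[4..11], body so far='mly1m9um24e'
Chunk 3: stream[21..22]='8' size=0x8=8, data at stream[24..32]='98od8jch' -> body[11..19], body so far='mly1m9um24e98od8jch'
Chunk 4: stream[34..35]='0' size=0 (terminator). Final body='mly1m9um24e98od8jch' (19 bytes)
Body byte 13 = 'o'

Answer: o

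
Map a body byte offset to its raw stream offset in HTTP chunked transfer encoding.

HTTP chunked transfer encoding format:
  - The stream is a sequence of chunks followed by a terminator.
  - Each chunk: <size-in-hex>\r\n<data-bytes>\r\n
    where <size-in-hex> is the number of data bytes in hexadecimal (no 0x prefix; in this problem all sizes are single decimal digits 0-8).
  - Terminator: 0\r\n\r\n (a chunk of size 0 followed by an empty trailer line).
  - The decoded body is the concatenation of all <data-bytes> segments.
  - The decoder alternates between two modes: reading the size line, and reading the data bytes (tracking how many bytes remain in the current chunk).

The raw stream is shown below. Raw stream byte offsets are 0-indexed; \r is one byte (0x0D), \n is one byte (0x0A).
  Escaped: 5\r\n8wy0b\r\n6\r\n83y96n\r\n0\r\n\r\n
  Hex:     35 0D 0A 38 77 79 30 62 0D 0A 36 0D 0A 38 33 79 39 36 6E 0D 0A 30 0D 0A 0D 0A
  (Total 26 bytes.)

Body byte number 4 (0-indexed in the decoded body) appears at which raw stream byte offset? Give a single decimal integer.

Chunk 1: stream[0..1]='5' size=0x5=5, data at stream[3..8]='8wy0b' -> body[0..5], body so far='8wy0b'
Chunk 2: stream[10..11]='6' size=0x6=6, data at stream[13..19]='83y96n' -> body[5..11], body so far='8wy0b83y96n'
Chunk 3: stream[21..22]='0' size=0 (terminator). Final body='8wy0b83y96n' (11 bytes)
Body byte 4 at stream offset 7

Answer: 7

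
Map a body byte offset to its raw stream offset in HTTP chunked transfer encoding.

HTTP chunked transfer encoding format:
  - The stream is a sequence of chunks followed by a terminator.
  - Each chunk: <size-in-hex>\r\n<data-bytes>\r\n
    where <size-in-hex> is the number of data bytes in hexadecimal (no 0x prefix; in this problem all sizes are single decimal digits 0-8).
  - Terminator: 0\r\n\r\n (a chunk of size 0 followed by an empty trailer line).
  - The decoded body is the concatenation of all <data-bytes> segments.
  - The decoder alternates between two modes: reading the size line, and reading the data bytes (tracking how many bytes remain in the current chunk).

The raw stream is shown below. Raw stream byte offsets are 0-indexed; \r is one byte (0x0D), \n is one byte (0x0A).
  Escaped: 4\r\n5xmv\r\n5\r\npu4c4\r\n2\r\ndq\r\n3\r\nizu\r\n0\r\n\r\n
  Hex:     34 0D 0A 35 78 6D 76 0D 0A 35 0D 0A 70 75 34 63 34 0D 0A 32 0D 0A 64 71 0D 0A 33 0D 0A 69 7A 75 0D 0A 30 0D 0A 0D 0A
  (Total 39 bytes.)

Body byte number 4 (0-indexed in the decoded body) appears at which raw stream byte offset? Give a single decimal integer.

Chunk 1: stream[0..1]='4' size=0x4=4, data at stream[3..7]='5xmv' -> body[0..4], body so far='5xmv'
Chunk 2: stream[9..10]='5' size=0x5=5, data at stream[12..17]='pu4c4' -> body[4..9], body so far='5xmvpu4c4'
Chunk 3: stream[19..20]='2' size=0x2=2, data at stream[22..24]='dq' -> body[9..11], body so far='5xmvpu4c4dq'
Chunk 4: stream[26..27]='3' size=0x3=3, data at stream[29..32]='izu' -> body[11..14], body so far='5xmvpu4c4dqizu'
Chunk 5: stream[34..35]='0' size=0 (terminator). Final body='5xmvpu4c4dqizu' (14 bytes)
Body byte 4 at stream offset 12

Answer: 12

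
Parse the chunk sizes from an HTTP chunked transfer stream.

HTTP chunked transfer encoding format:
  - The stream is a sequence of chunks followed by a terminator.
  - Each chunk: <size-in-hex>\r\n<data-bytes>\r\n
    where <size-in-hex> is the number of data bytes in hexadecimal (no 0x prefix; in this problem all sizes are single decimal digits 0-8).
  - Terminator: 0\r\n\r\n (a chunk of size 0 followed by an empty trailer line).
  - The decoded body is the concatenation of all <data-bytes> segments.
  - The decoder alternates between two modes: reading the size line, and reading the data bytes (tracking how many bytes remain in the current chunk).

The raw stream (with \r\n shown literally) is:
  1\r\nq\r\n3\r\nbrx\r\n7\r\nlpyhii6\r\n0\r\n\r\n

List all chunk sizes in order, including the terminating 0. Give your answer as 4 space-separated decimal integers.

Answer: 1 3 7 0

Derivation:
Chunk 1: stream[0..1]='1' size=0x1=1, data at stream[3..4]='q' -> body[0..1], body so far='q'
Chunk 2: stream[6..7]='3' size=0x3=3, data at stream[9..12]='brx' -> body[1..4], body so far='qbrx'
Chunk 3: stream[14..15]='7' size=0x7=7, data at stream[17..24]='lpyhii6' -> body[4..11], body so far='qbrxlpyhii6'
Chunk 4: stream[26..27]='0' size=0 (terminator). Final body='qbrxlpyhii6' (11 bytes)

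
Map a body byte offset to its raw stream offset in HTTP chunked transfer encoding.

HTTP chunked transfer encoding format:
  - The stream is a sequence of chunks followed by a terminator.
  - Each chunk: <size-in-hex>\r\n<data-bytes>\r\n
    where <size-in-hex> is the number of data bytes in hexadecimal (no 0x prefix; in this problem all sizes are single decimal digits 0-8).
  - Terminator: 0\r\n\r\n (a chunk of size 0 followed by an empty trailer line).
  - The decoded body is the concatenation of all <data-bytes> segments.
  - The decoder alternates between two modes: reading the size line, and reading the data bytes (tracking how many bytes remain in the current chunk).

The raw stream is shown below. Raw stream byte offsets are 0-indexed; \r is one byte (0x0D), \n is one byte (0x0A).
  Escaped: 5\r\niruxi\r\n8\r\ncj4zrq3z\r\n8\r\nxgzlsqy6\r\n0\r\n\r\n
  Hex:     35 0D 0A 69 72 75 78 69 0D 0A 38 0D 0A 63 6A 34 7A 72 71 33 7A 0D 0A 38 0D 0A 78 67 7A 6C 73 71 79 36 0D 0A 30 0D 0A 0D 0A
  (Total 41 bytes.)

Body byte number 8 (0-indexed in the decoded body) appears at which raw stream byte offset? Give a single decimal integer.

Chunk 1: stream[0..1]='5' size=0x5=5, data at stream[3..8]='iruxi' -> body[0..5], body so far='iruxi'
Chunk 2: stream[10..11]='8' size=0x8=8, data at stream[13..21]='cj4zrq3z' -> body[5..13], body so far='iruxicj4zrq3z'
Chunk 3: stream[23..24]='8' size=0x8=8, data at stream[26..34]='xgzlsqy6' -> body[13..21], body so far='iruxicj4zrq3zxgzlsqy6'
Chunk 4: stream[36..37]='0' size=0 (terminator). Final body='iruxicj4zrq3zxgzlsqy6' (21 bytes)
Body byte 8 at stream offset 16

Answer: 16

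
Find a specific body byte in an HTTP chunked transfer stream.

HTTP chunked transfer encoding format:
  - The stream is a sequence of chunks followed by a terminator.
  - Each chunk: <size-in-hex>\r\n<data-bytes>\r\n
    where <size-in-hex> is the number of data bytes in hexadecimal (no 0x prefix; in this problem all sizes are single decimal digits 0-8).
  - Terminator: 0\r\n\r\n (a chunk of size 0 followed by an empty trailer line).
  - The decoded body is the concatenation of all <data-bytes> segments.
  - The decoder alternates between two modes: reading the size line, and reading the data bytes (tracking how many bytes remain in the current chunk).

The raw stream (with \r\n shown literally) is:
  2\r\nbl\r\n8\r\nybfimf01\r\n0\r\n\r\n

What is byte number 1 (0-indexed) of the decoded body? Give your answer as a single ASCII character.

Chunk 1: stream[0..1]='2' size=0x2=2, data at stream[3..5]='bl' -> body[0..2], body so far='bl'
Chunk 2: stream[7..8]='8' size=0x8=8, data at stream[10..18]='ybfimf01' -> body[2..10], body so far='blybfimf01'
Chunk 3: stream[20..21]='0' size=0 (terminator). Final body='blybfimf01' (10 bytes)
Body byte 1 = 'l'

Answer: l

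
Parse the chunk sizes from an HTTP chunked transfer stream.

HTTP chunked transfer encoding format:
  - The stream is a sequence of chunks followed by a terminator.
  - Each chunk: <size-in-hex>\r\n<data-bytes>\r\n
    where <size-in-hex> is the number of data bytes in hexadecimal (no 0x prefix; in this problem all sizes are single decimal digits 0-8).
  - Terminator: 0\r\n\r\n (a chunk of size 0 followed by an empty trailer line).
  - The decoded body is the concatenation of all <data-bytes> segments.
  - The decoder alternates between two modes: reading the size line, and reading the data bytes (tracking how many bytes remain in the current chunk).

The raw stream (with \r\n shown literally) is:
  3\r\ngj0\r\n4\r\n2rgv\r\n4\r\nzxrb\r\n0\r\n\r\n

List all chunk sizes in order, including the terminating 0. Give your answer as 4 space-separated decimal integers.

Chunk 1: stream[0..1]='3' size=0x3=3, data at stream[3..6]='gj0' -> body[0..3], body so far='gj0'
Chunk 2: stream[8..9]='4' size=0x4=4, data at stream[11..15]='2rgv' -> body[3..7], body so far='gj02rgv'
Chunk 3: stream[17..18]='4' size=0x4=4, data at stream[20..24]='zxrb' -> body[7..11], body so far='gj02rgvzxrb'
Chunk 4: stream[26..27]='0' size=0 (terminator). Final body='gj02rgvzxrb' (11 bytes)

Answer: 3 4 4 0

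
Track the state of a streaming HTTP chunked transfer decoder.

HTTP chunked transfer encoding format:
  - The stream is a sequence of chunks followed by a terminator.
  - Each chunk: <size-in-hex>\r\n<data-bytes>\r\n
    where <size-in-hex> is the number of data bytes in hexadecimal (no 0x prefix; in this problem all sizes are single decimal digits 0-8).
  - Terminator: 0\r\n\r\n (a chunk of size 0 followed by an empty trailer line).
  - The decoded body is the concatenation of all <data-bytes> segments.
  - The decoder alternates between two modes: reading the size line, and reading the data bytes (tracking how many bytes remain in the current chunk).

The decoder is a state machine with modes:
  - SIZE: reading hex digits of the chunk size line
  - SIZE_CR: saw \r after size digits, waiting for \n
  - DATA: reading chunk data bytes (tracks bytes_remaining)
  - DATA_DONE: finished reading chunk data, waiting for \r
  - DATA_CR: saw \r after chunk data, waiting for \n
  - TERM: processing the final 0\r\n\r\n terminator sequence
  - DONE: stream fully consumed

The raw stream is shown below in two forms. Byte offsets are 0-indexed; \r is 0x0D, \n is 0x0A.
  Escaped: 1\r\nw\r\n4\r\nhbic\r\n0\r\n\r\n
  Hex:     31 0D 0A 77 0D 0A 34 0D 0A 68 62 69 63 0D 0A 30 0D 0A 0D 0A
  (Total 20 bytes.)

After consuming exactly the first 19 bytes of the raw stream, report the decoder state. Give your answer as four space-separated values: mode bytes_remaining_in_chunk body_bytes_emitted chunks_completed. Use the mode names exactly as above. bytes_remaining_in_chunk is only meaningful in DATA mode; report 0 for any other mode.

Answer: TERM 0 5 2

Derivation:
Byte 0 = '1': mode=SIZE remaining=0 emitted=0 chunks_done=0
Byte 1 = 0x0D: mode=SIZE_CR remaining=0 emitted=0 chunks_done=0
Byte 2 = 0x0A: mode=DATA remaining=1 emitted=0 chunks_done=0
Byte 3 = 'w': mode=DATA_DONE remaining=0 emitted=1 chunks_done=0
Byte 4 = 0x0D: mode=DATA_CR remaining=0 emitted=1 chunks_done=0
Byte 5 = 0x0A: mode=SIZE remaining=0 emitted=1 chunks_done=1
Byte 6 = '4': mode=SIZE remaining=0 emitted=1 chunks_done=1
Byte 7 = 0x0D: mode=SIZE_CR remaining=0 emitted=1 chunks_done=1
Byte 8 = 0x0A: mode=DATA remaining=4 emitted=1 chunks_done=1
Byte 9 = 'h': mode=DATA remaining=3 emitted=2 chunks_done=1
Byte 10 = 'b': mode=DATA remaining=2 emitted=3 chunks_done=1
Byte 11 = 'i': mode=DATA remaining=1 emitted=4 chunks_done=1
Byte 12 = 'c': mode=DATA_DONE remaining=0 emitted=5 chunks_done=1
Byte 13 = 0x0D: mode=DATA_CR remaining=0 emitted=5 chunks_done=1
Byte 14 = 0x0A: mode=SIZE remaining=0 emitted=5 chunks_done=2
Byte 15 = '0': mode=SIZE remaining=0 emitted=5 chunks_done=2
Byte 16 = 0x0D: mode=SIZE_CR remaining=0 emitted=5 chunks_done=2
Byte 17 = 0x0A: mode=TERM remaining=0 emitted=5 chunks_done=2
Byte 18 = 0x0D: mode=TERM remaining=0 emitted=5 chunks_done=2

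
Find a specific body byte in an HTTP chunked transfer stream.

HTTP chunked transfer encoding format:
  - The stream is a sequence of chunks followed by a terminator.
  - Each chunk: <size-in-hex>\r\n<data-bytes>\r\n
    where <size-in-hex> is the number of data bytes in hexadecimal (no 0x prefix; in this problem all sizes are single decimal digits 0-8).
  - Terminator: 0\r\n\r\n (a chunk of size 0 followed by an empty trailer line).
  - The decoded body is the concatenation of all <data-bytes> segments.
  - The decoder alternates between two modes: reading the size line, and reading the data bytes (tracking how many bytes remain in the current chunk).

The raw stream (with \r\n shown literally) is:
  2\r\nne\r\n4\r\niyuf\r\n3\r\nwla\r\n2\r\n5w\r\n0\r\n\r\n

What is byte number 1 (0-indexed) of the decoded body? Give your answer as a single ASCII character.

Answer: e

Derivation:
Chunk 1: stream[0..1]='2' size=0x2=2, data at stream[3..5]='ne' -> body[0..2], body so far='ne'
Chunk 2: stream[7..8]='4' size=0x4=4, data at stream[10..14]='iyuf' -> body[2..6], body so far='neiyuf'
Chunk 3: stream[16..17]='3' size=0x3=3, data at stream[19..22]='wla' -> body[6..9], body so far='neiyufwla'
Chunk 4: stream[24..25]='2' size=0x2=2, data at stream[27..29]='5w' -> body[9..11], body so far='neiyufwla5w'
Chunk 5: stream[31..32]='0' size=0 (terminator). Final body='neiyufwla5w' (11 bytes)
Body byte 1 = 'e'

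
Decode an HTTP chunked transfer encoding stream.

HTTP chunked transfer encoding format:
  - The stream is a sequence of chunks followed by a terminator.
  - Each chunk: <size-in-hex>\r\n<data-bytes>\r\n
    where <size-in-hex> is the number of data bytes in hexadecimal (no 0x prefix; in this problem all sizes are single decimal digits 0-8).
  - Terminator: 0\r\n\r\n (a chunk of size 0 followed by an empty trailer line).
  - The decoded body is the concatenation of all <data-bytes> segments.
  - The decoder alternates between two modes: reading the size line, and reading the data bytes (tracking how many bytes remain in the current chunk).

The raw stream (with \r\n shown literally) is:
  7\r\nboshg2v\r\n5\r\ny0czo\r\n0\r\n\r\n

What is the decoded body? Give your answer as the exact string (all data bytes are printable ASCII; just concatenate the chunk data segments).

Chunk 1: stream[0..1]='7' size=0x7=7, data at stream[3..10]='boshg2v' -> body[0..7], body so far='boshg2v'
Chunk 2: stream[12..13]='5' size=0x5=5, data at stream[15..20]='y0czo' -> body[7..12], body so far='boshg2vy0czo'
Chunk 3: stream[22..23]='0' size=0 (terminator). Final body='boshg2vy0czo' (12 bytes)

Answer: boshg2vy0czo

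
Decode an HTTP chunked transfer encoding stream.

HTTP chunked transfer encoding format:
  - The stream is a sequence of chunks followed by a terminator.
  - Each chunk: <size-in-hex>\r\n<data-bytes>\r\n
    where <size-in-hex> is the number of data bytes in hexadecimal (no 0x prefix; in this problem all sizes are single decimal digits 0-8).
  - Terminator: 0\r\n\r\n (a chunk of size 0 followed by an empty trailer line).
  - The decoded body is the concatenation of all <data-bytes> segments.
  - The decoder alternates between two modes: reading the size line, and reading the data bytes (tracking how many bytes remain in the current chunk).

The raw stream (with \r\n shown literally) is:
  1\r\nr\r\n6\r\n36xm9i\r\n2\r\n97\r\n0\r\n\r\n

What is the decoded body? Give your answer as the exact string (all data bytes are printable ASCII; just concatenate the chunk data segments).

Answer: r36xm9i97

Derivation:
Chunk 1: stream[0..1]='1' size=0x1=1, data at stream[3..4]='r' -> body[0..1], body so far='r'
Chunk 2: stream[6..7]='6' size=0x6=6, data at stream[9..15]='36xm9i' -> body[1..7], body so far='r36xm9i'
Chunk 3: stream[17..18]='2' size=0x2=2, data at stream[20..22]='97' -> body[7..9], body so far='r36xm9i97'
Chunk 4: stream[24..25]='0' size=0 (terminator). Final body='r36xm9i97' (9 bytes)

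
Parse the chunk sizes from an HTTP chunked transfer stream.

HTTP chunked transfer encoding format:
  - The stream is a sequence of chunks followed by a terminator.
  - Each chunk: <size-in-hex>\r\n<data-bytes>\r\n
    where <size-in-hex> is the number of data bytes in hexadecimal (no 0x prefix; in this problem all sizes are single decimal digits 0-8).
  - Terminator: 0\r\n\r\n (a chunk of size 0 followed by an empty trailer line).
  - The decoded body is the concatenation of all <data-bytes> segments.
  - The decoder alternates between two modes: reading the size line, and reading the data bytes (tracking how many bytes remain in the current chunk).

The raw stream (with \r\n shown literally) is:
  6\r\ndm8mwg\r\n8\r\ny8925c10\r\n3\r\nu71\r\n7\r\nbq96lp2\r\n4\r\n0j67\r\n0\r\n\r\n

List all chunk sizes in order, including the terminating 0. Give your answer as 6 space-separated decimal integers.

Answer: 6 8 3 7 4 0

Derivation:
Chunk 1: stream[0..1]='6' size=0x6=6, data at stream[3..9]='dm8mwg' -> body[0..6], body so far='dm8mwg'
Chunk 2: stream[11..12]='8' size=0x8=8, data at stream[14..22]='y8925c10' -> body[6..14], body so far='dm8mwgy8925c10'
Chunk 3: stream[24..25]='3' size=0x3=3, data at stream[27..30]='u71' -> body[14..17], body so far='dm8mwgy8925c10u71'
Chunk 4: stream[32..33]='7' size=0x7=7, data at stream[35..42]='bq96lp2' -> body[17..24], body so far='dm8mwgy8925c10u71bq96lp2'
Chunk 5: stream[44..45]='4' size=0x4=4, data at stream[47..51]='0j67' -> body[24..28], body so far='dm8mwgy8925c10u71bq96lp20j67'
Chunk 6: stream[53..54]='0' size=0 (terminator). Final body='dm8mwgy8925c10u71bq96lp20j67' (28 bytes)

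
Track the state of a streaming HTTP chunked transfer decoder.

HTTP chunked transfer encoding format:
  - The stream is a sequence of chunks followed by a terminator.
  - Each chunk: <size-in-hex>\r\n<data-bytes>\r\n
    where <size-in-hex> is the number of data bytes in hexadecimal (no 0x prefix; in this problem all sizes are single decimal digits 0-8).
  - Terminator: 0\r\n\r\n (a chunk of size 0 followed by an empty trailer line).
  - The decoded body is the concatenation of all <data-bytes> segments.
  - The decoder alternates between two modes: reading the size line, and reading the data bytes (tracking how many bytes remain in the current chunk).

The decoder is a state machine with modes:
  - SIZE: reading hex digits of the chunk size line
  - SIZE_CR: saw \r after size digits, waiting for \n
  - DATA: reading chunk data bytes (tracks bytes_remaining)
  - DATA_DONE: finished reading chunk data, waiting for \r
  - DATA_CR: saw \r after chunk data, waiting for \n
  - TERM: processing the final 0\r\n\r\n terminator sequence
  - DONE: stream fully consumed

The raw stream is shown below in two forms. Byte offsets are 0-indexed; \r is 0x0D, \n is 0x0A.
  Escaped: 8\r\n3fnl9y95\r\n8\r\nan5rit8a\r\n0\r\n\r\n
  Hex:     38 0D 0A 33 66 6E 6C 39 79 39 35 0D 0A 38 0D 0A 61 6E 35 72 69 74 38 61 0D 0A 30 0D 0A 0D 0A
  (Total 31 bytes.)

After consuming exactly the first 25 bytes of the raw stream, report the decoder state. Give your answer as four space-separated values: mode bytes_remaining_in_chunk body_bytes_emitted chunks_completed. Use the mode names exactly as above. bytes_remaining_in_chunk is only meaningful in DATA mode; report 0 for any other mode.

Byte 0 = '8': mode=SIZE remaining=0 emitted=0 chunks_done=0
Byte 1 = 0x0D: mode=SIZE_CR remaining=0 emitted=0 chunks_done=0
Byte 2 = 0x0A: mode=DATA remaining=8 emitted=0 chunks_done=0
Byte 3 = '3': mode=DATA remaining=7 emitted=1 chunks_done=0
Byte 4 = 'f': mode=DATA remaining=6 emitted=2 chunks_done=0
Byte 5 = 'n': mode=DATA remaining=5 emitted=3 chunks_done=0
Byte 6 = 'l': mode=DATA remaining=4 emitted=4 chunks_done=0
Byte 7 = '9': mode=DATA remaining=3 emitted=5 chunks_done=0
Byte 8 = 'y': mode=DATA remaining=2 emitted=6 chunks_done=0
Byte 9 = '9': mode=DATA remaining=1 emitted=7 chunks_done=0
Byte 10 = '5': mode=DATA_DONE remaining=0 emitted=8 chunks_done=0
Byte 11 = 0x0D: mode=DATA_CR remaining=0 emitted=8 chunks_done=0
Byte 12 = 0x0A: mode=SIZE remaining=0 emitted=8 chunks_done=1
Byte 13 = '8': mode=SIZE remaining=0 emitted=8 chunks_done=1
Byte 14 = 0x0D: mode=SIZE_CR remaining=0 emitted=8 chunks_done=1
Byte 15 = 0x0A: mode=DATA remaining=8 emitted=8 chunks_done=1
Byte 16 = 'a': mode=DATA remaining=7 emitted=9 chunks_done=1
Byte 17 = 'n': mode=DATA remaining=6 emitted=10 chunks_done=1
Byte 18 = '5': mode=DATA remaining=5 emitted=11 chunks_done=1
Byte 19 = 'r': mode=DATA remaining=4 emitted=12 chunks_done=1
Byte 20 = 'i': mode=DATA remaining=3 emitted=13 chunks_done=1
Byte 21 = 't': mode=DATA remaining=2 emitted=14 chunks_done=1
Byte 22 = '8': mode=DATA remaining=1 emitted=15 chunks_done=1
Byte 23 = 'a': mode=DATA_DONE remaining=0 emitted=16 chunks_done=1
Byte 24 = 0x0D: mode=DATA_CR remaining=0 emitted=16 chunks_done=1

Answer: DATA_CR 0 16 1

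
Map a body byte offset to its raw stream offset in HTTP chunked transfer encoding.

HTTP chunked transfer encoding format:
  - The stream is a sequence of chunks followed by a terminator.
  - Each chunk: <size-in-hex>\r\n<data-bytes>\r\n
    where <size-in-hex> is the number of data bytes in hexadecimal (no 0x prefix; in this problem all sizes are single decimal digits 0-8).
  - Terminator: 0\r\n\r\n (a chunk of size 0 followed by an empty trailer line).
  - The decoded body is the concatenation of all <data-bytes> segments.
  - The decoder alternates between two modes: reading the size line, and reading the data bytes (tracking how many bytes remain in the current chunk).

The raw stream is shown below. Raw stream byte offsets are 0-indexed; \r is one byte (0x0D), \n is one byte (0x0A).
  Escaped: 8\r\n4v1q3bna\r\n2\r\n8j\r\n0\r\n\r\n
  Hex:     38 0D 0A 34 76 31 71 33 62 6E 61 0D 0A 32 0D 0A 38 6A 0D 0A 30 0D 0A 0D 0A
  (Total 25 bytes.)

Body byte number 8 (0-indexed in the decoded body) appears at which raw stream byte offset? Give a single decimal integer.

Chunk 1: stream[0..1]='8' size=0x8=8, data at stream[3..11]='4v1q3bna' -> body[0..8], body so far='4v1q3bna'
Chunk 2: stream[13..14]='2' size=0x2=2, data at stream[16..18]='8j' -> body[8..10], body so far='4v1q3bna8j'
Chunk 3: stream[20..21]='0' size=0 (terminator). Final body='4v1q3bna8j' (10 bytes)
Body byte 8 at stream offset 16

Answer: 16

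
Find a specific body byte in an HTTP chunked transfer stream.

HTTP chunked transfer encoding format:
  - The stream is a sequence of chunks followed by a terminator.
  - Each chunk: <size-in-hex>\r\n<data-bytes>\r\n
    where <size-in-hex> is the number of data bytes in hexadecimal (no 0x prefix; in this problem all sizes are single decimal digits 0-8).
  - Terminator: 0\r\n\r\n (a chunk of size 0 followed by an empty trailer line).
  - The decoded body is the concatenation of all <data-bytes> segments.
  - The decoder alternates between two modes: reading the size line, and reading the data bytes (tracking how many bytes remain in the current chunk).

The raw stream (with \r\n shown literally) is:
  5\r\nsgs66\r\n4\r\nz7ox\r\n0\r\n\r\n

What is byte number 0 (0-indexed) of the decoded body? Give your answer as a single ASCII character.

Chunk 1: stream[0..1]='5' size=0x5=5, data at stream[3..8]='sgs66' -> body[0..5], body so far='sgs66'
Chunk 2: stream[10..11]='4' size=0x4=4, data at stream[13..17]='z7ox' -> body[5..9], body so far='sgs66z7ox'
Chunk 3: stream[19..20]='0' size=0 (terminator). Final body='sgs66z7ox' (9 bytes)
Body byte 0 = 's'

Answer: s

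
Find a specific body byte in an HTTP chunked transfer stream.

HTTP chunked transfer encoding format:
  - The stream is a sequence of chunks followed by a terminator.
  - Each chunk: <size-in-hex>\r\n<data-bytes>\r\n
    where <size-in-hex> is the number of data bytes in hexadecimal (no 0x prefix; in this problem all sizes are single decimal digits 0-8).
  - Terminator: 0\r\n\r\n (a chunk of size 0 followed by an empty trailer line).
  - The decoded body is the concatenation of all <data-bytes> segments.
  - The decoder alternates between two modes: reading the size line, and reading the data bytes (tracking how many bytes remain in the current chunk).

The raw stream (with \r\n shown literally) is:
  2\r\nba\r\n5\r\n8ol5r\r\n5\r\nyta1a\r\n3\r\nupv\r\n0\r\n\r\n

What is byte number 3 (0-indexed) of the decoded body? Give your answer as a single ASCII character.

Chunk 1: stream[0..1]='2' size=0x2=2, data at stream[3..5]='ba' -> body[0..2], body so far='ba'
Chunk 2: stream[7..8]='5' size=0x5=5, data at stream[10..15]='8ol5r' -> body[2..7], body so far='ba8ol5r'
Chunk 3: stream[17..18]='5' size=0x5=5, data at stream[20..25]='yta1a' -> body[7..12], body so far='ba8ol5ryta1a'
Chunk 4: stream[27..28]='3' size=0x3=3, data at stream[30..33]='upv' -> body[12..15], body so far='ba8ol5ryta1aupv'
Chunk 5: stream[35..36]='0' size=0 (terminator). Final body='ba8ol5ryta1aupv' (15 bytes)
Body byte 3 = 'o'

Answer: o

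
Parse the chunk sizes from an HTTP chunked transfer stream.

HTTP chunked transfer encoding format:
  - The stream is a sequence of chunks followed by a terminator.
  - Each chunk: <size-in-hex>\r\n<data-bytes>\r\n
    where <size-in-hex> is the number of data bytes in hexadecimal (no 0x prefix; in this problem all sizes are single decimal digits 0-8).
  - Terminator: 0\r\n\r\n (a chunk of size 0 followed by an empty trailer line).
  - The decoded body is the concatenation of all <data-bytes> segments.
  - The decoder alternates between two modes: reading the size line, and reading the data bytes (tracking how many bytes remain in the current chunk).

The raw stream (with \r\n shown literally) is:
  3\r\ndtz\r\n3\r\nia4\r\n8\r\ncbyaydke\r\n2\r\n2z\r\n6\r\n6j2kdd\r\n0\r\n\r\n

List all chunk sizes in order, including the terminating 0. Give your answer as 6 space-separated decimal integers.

Chunk 1: stream[0..1]='3' size=0x3=3, data at stream[3..6]='dtz' -> body[0..3], body so far='dtz'
Chunk 2: stream[8..9]='3' size=0x3=3, data at stream[11..14]='ia4' -> body[3..6], body so far='dtzia4'
Chunk 3: stream[16..17]='8' size=0x8=8, data at stream[19..27]='cbyaydke' -> body[6..14], body so far='dtzia4cbyaydke'
Chunk 4: stream[29..30]='2' size=0x2=2, data at stream[32..34]='2z' -> body[14..16], body so far='dtzia4cbyaydke2z'
Chunk 5: stream[36..37]='6' size=0x6=6, data at stream[39..45]='6j2kdd' -> body[16..22], body so far='dtzia4cbyaydke2z6j2kdd'
Chunk 6: stream[47..48]='0' size=0 (terminator). Final body='dtzia4cbyaydke2z6j2kdd' (22 bytes)

Answer: 3 3 8 2 6 0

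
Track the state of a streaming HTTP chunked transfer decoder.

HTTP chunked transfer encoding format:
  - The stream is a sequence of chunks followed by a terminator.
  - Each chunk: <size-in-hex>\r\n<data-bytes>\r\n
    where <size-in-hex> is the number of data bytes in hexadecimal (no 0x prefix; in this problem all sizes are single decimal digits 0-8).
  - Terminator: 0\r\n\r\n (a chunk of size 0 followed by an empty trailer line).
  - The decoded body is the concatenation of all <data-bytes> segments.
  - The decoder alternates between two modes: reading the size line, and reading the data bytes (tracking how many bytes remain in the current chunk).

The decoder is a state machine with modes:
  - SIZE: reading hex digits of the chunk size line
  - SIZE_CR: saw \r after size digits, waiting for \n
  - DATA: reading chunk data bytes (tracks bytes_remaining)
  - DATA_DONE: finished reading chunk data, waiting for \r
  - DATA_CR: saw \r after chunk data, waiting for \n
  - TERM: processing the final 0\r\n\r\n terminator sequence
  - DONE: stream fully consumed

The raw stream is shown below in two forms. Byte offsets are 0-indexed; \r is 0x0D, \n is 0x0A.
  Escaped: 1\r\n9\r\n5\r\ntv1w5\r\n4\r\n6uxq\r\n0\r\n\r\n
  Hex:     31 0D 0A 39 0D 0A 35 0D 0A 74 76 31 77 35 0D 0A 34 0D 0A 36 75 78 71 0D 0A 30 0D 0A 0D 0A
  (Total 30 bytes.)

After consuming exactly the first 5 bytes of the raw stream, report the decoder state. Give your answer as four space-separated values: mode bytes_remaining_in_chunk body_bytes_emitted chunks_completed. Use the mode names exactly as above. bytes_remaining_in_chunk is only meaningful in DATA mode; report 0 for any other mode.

Byte 0 = '1': mode=SIZE remaining=0 emitted=0 chunks_done=0
Byte 1 = 0x0D: mode=SIZE_CR remaining=0 emitted=0 chunks_done=0
Byte 2 = 0x0A: mode=DATA remaining=1 emitted=0 chunks_done=0
Byte 3 = '9': mode=DATA_DONE remaining=0 emitted=1 chunks_done=0
Byte 4 = 0x0D: mode=DATA_CR remaining=0 emitted=1 chunks_done=0

Answer: DATA_CR 0 1 0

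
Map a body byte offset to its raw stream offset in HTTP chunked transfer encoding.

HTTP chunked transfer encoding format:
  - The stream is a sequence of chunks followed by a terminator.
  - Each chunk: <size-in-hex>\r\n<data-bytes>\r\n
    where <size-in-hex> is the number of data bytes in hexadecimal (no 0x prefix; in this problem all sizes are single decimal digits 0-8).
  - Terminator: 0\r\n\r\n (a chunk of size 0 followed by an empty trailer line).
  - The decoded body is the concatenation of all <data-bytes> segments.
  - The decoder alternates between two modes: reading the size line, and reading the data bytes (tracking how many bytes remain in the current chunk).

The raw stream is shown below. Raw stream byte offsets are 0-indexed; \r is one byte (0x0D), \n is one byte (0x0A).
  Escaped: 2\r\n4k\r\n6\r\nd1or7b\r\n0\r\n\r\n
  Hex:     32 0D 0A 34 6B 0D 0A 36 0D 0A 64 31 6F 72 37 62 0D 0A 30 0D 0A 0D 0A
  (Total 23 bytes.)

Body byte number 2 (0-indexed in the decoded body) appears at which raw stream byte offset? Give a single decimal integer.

Chunk 1: stream[0..1]='2' size=0x2=2, data at stream[3..5]='4k' -> body[0..2], body so far='4k'
Chunk 2: stream[7..8]='6' size=0x6=6, data at stream[10..16]='d1or7b' -> body[2..8], body so far='4kd1or7b'
Chunk 3: stream[18..19]='0' size=0 (terminator). Final body='4kd1or7b' (8 bytes)
Body byte 2 at stream offset 10

Answer: 10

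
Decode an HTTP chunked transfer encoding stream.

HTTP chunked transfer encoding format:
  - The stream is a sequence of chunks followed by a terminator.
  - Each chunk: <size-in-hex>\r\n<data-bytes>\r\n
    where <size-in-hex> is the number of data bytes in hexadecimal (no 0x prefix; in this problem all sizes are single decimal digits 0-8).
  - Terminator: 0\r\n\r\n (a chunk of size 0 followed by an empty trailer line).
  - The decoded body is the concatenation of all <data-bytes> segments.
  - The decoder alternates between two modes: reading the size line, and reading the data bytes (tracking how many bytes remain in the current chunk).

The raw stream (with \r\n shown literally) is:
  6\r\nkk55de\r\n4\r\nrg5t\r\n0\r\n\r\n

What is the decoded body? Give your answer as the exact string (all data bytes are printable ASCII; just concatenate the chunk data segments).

Answer: kk55derg5t

Derivation:
Chunk 1: stream[0..1]='6' size=0x6=6, data at stream[3..9]='kk55de' -> body[0..6], body so far='kk55de'
Chunk 2: stream[11..12]='4' size=0x4=4, data at stream[14..18]='rg5t' -> body[6..10], body so far='kk55derg5t'
Chunk 3: stream[20..21]='0' size=0 (terminator). Final body='kk55derg5t' (10 bytes)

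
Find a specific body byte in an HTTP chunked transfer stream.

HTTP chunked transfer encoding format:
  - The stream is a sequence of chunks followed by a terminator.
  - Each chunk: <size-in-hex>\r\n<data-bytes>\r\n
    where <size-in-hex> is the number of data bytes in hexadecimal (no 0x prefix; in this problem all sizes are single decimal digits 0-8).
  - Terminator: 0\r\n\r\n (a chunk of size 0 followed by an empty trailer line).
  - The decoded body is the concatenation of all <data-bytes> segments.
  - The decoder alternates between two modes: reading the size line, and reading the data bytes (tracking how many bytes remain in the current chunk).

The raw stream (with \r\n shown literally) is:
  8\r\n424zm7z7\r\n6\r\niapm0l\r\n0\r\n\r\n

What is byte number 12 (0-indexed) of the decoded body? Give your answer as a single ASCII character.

Chunk 1: stream[0..1]='8' size=0x8=8, data at stream[3..11]='424zm7z7' -> body[0..8], body so far='424zm7z7'
Chunk 2: stream[13..14]='6' size=0x6=6, data at stream[16..22]='iapm0l' -> body[8..14], body so far='424zm7z7iapm0l'
Chunk 3: stream[24..25]='0' size=0 (terminator). Final body='424zm7z7iapm0l' (14 bytes)
Body byte 12 = '0'

Answer: 0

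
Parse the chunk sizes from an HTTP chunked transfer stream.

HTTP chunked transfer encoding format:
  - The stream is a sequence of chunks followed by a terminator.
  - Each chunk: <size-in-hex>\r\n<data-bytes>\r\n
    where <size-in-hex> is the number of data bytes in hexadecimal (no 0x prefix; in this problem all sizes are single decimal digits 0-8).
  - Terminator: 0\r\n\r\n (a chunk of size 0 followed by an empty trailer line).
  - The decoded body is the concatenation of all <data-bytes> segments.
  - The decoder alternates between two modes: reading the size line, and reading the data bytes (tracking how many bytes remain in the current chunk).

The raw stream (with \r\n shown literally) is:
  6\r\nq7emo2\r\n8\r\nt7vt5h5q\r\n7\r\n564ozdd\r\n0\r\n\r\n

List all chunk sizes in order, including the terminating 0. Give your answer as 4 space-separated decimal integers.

Answer: 6 8 7 0

Derivation:
Chunk 1: stream[0..1]='6' size=0x6=6, data at stream[3..9]='q7emo2' -> body[0..6], body so far='q7emo2'
Chunk 2: stream[11..12]='8' size=0x8=8, data at stream[14..22]='t7vt5h5q' -> body[6..14], body so far='q7emo2t7vt5h5q'
Chunk 3: stream[24..25]='7' size=0x7=7, data at stream[27..34]='564ozdd' -> body[14..21], body so far='q7emo2t7vt5h5q564ozdd'
Chunk 4: stream[36..37]='0' size=0 (terminator). Final body='q7emo2t7vt5h5q564ozdd' (21 bytes)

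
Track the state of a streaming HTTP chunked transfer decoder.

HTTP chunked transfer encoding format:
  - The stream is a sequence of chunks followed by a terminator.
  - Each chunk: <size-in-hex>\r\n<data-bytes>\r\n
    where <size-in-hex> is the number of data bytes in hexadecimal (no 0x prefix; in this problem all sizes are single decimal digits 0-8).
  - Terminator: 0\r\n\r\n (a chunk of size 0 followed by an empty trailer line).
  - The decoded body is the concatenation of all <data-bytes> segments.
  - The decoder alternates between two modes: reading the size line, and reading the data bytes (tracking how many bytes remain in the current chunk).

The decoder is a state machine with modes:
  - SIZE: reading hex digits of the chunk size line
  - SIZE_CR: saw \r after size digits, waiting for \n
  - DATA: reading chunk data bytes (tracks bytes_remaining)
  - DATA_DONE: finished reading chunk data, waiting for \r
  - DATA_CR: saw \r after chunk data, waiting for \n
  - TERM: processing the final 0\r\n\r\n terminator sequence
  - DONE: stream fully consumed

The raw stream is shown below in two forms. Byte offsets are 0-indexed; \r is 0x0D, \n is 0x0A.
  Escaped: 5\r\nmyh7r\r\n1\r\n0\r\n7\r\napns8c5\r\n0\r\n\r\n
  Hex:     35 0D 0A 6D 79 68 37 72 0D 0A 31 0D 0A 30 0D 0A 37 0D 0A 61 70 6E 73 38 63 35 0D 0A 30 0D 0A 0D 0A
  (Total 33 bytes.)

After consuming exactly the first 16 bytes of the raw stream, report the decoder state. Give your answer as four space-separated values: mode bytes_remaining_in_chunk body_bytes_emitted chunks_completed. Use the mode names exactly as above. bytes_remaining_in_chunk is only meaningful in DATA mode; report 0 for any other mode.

Answer: SIZE 0 6 2

Derivation:
Byte 0 = '5': mode=SIZE remaining=0 emitted=0 chunks_done=0
Byte 1 = 0x0D: mode=SIZE_CR remaining=0 emitted=0 chunks_done=0
Byte 2 = 0x0A: mode=DATA remaining=5 emitted=0 chunks_done=0
Byte 3 = 'm': mode=DATA remaining=4 emitted=1 chunks_done=0
Byte 4 = 'y': mode=DATA remaining=3 emitted=2 chunks_done=0
Byte 5 = 'h': mode=DATA remaining=2 emitted=3 chunks_done=0
Byte 6 = '7': mode=DATA remaining=1 emitted=4 chunks_done=0
Byte 7 = 'r': mode=DATA_DONE remaining=0 emitted=5 chunks_done=0
Byte 8 = 0x0D: mode=DATA_CR remaining=0 emitted=5 chunks_done=0
Byte 9 = 0x0A: mode=SIZE remaining=0 emitted=5 chunks_done=1
Byte 10 = '1': mode=SIZE remaining=0 emitted=5 chunks_done=1
Byte 11 = 0x0D: mode=SIZE_CR remaining=0 emitted=5 chunks_done=1
Byte 12 = 0x0A: mode=DATA remaining=1 emitted=5 chunks_done=1
Byte 13 = '0': mode=DATA_DONE remaining=0 emitted=6 chunks_done=1
Byte 14 = 0x0D: mode=DATA_CR remaining=0 emitted=6 chunks_done=1
Byte 15 = 0x0A: mode=SIZE remaining=0 emitted=6 chunks_done=2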